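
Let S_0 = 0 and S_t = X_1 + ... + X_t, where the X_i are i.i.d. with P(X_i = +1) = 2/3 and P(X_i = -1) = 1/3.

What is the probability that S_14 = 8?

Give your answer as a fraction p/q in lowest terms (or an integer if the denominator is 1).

Answer: 745472/4782969

Derivation:
To reach position 8 after 14 steps: need 11 steps of +1 and 3 steps of -1.
Number of such sequences: C(14,11) = 364
Each has probability (2/3)^11 · (1/3)^3 = 2048/4782969
P = 364 · 2048/4782969 = 745472/4782969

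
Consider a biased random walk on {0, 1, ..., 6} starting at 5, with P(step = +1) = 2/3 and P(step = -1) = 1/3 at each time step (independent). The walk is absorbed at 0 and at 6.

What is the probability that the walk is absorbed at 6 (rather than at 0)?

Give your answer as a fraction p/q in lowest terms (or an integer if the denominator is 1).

Answer: 62/63

Derivation:
Biased walk: p = 2/3, q = 1/3, r = q/p = 1/2
Gambler's ruin: P(hit 6 before 0 | start at 5) = (1 - r^a)/(1 - r^N)
r^5 = 1/32; r^6 = 1/64
P = (1 - 1/32) / (1 - 1/64) = 31/32 / 63/64 = 62/63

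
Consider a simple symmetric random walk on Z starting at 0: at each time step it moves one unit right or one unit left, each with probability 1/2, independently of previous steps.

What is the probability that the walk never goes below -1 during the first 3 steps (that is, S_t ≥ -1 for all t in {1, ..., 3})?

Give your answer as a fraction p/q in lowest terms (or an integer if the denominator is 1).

Let f(t,s) = #length-t paths at position s with S_1..S_t all ≥ -1.
f(t,s) = f(t-1,s-1) + f(t-1,s+1) for s ≥ -1; f(t,s) = 0 for s < -1.
t=0: f(0,0)=1
t=1: f(1,-1)=1 f(1,1)=1
t=2: f(2,0)=2 f(2,2)=1
t=3: f(3,-1)=2 f(3,1)=3 f(3,3)=1
Σ_s f(3,s) = 6
P = 6/8 = 3/4

Answer: 3/4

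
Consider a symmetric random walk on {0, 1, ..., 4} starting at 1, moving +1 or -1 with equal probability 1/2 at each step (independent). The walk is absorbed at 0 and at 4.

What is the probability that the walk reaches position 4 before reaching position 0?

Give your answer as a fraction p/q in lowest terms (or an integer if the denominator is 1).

Symmetric walk (p = 1/2): the harmonic-function argument gives P(hit 4 before 0 | start at 1) = a/N.
P = 1/4 = 1/4

Answer: 1/4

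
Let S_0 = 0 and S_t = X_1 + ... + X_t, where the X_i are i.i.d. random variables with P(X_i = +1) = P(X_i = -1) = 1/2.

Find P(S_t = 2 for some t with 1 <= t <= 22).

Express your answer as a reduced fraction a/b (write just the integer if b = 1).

Count via complement. Let g(t,s) = #length-t paths at position s with S_1..S_t all ≠ 2.
g(t,s) = g(t-1,s-1) + g(t-1,s+1) for s ≠ 2; g(t,2) = 0.
t=0: g(0,0)=1
t=1: g(1,-1)=1 g(1,1)=1
t=2: g(2,-2)=1 g(2,0)=2
t=3: g(3,-3)=1 g(3,-1)=3 g(3,1)=2
t=4: g(4,-4)=1 g(4,-2)=4 g(4,0)=5
t=5: g(5,-5)=1 g(5,-3)=5 g(5,-1)=9 g(5,1)=5
t=6: g(6,-6)=1 g(6,-4)=6 g(6,-2)=14 g(6,0)=14
t=7: g(7,-7)=1 g(7,-5)=7 g(7,-3)=20 g(7,-1)=28 g(7,1)=14
t=8: g(8,-8)=1 g(8,-6)=8 g(8,-4)=27 g(8,-2)=48 g(8,0)=42
t=9: g(9,-9)=1 g(9,-7)=9 g(9,-5)=35 g(9,-3)=75 g(9,-1)=90 g(9,1)=42
t=10: g(10,-10)=1 g(10,-8)=10 g(10,-6)=44 g(10,-4)=110 g(10,-2)=165 g(10,0)=132
t=11: g(11,-11)=1 g(11,-9)=11 g(11,-7)=54 g(11,-5)=154 g(11,-3)=275 g(11,-1)=297 g(11,1)=132
t=12: g(12,-12)=1 g(12,-10)=12 g(12,-8)=65 g(12,-6)=208 g(12,-4)=429 g(12,-2)=572 g(12,0)=429
t=13: g(13,-13)=1 g(13,-11)=13 g(13,-9)=77 g(13,-7)=273 g(13,-5)=637 g(13,-3)=1001 g(13,-1)=1001 g(13,1)=429
t=14: g(14,-14)=1 g(14,-12)=14 g(14,-10)=90 g(14,-8)=350 g(14,-6)=910 g(14,-4)=1638 g(14,-2)=2002 g(14,0)=1430
t=15: g(15,-15)=1 g(15,-13)=15 g(15,-11)=104 g(15,-9)=440 g(15,-7)=1260 g(15,-5)=2548 g(15,-3)=3640 g(15,-1)=3432 g(15,1)=1430
t=16: g(16,-16)=1 g(16,-14)=16 g(16,-12)=119 g(16,-10)=544 g(16,-8)=1700 g(16,-6)=3808 g(16,-4)=6188 g(16,-2)=7072 g(16,0)=4862
t=17: g(17,-17)=1 g(17,-15)=17 g(17,-13)=135 g(17,-11)=663 g(17,-9)=2244 g(17,-7)=5508 g(17,-5)=9996 g(17,-3)=13260 g(17,-1)=11934 g(17,1)=4862
t=18: g(18,-18)=1 g(18,-16)=18 g(18,-14)=152 g(18,-12)=798 g(18,-10)=2907 g(18,-8)=7752 g(18,-6)=15504 g(18,-4)=23256 g(18,-2)=25194 g(18,0)=16796
t=19: g(19,-19)=1 g(19,-17)=19 g(19,-15)=170 g(19,-13)=950 g(19,-11)=3705 g(19,-9)=10659 g(19,-7)=23256 g(19,-5)=38760 g(19,-3)=48450 g(19,-1)=41990 g(19,1)=16796
t=20: g(20,-20)=1 g(20,-18)=20 g(20,-16)=189 g(20,-14)=1120 g(20,-12)=4655 g(20,-10)=14364 g(20,-8)=33915 g(20,-6)=62016 g(20,-4)=87210 g(20,-2)=90440 g(20,0)=58786
t=21: g(21,-21)=1 g(21,-19)=21 g(21,-17)=209 g(21,-15)=1309 g(21,-13)=5775 g(21,-11)=19019 g(21,-9)=48279 g(21,-7)=95931 g(21,-5)=149226 g(21,-3)=177650 g(21,-1)=149226 g(21,1)=58786
t=22: g(22,-22)=1 g(22,-20)=22 g(22,-18)=230 g(22,-16)=1518 g(22,-14)=7084 g(22,-12)=24794 g(22,-10)=67298 g(22,-8)=144210 g(22,-6)=245157 g(22,-4)=326876 g(22,-2)=326876 g(22,0)=208012
Paths never hitting 2: Σ_s g(22,s) = 1352078
Paths hitting 2: 2^22 - 1352078 = 2842226
P = 2842226/4194304 = 1421113/2097152

Answer: 1421113/2097152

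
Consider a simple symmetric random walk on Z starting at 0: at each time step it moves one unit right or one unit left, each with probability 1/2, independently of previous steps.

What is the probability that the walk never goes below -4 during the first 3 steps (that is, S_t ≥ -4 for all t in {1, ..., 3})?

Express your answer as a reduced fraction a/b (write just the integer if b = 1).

Let f(t,s) = #length-t paths at position s with S_1..S_t all ≥ -4.
f(t,s) = f(t-1,s-1) + f(t-1,s+1) for s ≥ -4; f(t,s) = 0 for s < -4.
t=0: f(0,0)=1
t=1: f(1,-1)=1 f(1,1)=1
t=2: f(2,-2)=1 f(2,0)=2 f(2,2)=1
t=3: f(3,-3)=1 f(3,-1)=3 f(3,1)=3 f(3,3)=1
Σ_s f(3,s) = 8
P = 8/8 = 1

Answer: 1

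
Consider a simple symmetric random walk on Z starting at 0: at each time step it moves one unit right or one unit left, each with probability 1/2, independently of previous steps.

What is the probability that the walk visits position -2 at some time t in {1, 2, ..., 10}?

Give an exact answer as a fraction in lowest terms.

Count via complement. Let g(t,s) = #length-t paths at position s with S_1..S_t all ≠ -2.
g(t,s) = g(t-1,s-1) + g(t-1,s+1) for s ≠ -2; g(t,-2) = 0.
t=0: g(0,0)=1
t=1: g(1,-1)=1 g(1,1)=1
t=2: g(2,0)=2 g(2,2)=1
t=3: g(3,-1)=2 g(3,1)=3 g(3,3)=1
t=4: g(4,0)=5 g(4,2)=4 g(4,4)=1
t=5: g(5,-1)=5 g(5,1)=9 g(5,3)=5 g(5,5)=1
t=6: g(6,0)=14 g(6,2)=14 g(6,4)=6 g(6,6)=1
t=7: g(7,-1)=14 g(7,1)=28 g(7,3)=20 g(7,5)=7 g(7,7)=1
t=8: g(8,0)=42 g(8,2)=48 g(8,4)=27 g(8,6)=8 g(8,8)=1
t=9: g(9,-1)=42 g(9,1)=90 g(9,3)=75 g(9,5)=35 g(9,7)=9 g(9,9)=1
t=10: g(10,0)=132 g(10,2)=165 g(10,4)=110 g(10,6)=44 g(10,8)=10 g(10,10)=1
Paths never hitting -2: Σ_s g(10,s) = 462
Paths hitting -2: 2^10 - 462 = 562
P = 562/1024 = 281/512

Answer: 281/512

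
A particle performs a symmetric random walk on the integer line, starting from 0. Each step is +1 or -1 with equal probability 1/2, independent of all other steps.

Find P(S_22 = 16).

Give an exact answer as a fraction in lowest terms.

To reach position 16 after 22 steps: need 19 steps of +1 and 3 of -1.
Favorable paths: C(22,19) = 1540
Total paths: 2^22 = 4194304
P = 1540/4194304 = 385/1048576

Answer: 385/1048576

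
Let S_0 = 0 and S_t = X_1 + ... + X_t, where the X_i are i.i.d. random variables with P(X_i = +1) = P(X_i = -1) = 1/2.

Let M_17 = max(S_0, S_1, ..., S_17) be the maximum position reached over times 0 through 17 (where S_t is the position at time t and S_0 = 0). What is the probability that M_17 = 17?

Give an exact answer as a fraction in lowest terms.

Answer: 1/131072

Derivation:
Let M_17 = max(S_0,...,S_17). Use the reflection principle: for j ≥ 1, #{paths with M_17 ≥ j} = #{S_17 ≥ j} + #{S_17 ≥ j+1}.
By reflection, #{M_17 ≥ 17} = #{S_17 ≥ 17} + #{S_17 ≥ 18} = 1 + 0 = 1.
#{M_17 ≥ 18} = #{S_17 ≥ 18} + #{S_17 ≥ 19} = 0 + 0 = 0.
#{M_17 = 17} = 1 - 0 = 1.
P(M_17 = 17) = 1/131072 = 1/131072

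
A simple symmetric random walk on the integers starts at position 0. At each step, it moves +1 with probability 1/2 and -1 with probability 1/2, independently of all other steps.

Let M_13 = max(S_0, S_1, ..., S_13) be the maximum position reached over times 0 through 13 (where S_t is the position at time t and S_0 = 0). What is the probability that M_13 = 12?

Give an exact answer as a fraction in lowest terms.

Let M_13 = max(S_0,...,S_13). Use the reflection principle: for j ≥ 1, #{paths with M_13 ≥ j} = #{S_13 ≥ j} + #{S_13 ≥ j+1}.
By reflection, #{M_13 ≥ 12} = #{S_13 ≥ 12} + #{S_13 ≥ 13} = 1 + 1 = 2.
#{M_13 ≥ 13} = #{S_13 ≥ 13} + #{S_13 ≥ 14} = 1 + 0 = 1.
#{M_13 = 12} = 2 - 1 = 1.
P(M_13 = 12) = 1/8192 = 1/8192

Answer: 1/8192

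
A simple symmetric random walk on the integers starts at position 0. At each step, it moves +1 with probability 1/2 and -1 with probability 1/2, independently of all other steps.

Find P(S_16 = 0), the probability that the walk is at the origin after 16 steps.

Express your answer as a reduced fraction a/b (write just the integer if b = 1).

To return to 0 after 16 steps: need exactly 8 steps of +1 and 8 of -1.
Favorable paths: C(16,8) = 12870
Total paths: 2^16 = 65536
P = 12870/65536 = 6435/32768

Answer: 6435/32768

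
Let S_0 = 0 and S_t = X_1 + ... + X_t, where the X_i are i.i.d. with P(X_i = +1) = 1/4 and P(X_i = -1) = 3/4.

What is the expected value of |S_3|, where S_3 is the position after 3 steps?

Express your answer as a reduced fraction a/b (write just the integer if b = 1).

Answer: 15/8

Derivation:
S_3 takes values m ≡ 1 (mod 2) with |m| ≤ 3; P(S_3=m) = C(3,(3+m)/2) · (1/4)^((3+m)/2) · (3/4)^((3-m)/2).
Distribution: P(S=-3)=27/64, P(S=-1)=27/64, P(S=1)=9/64, P(S=3)=1/64
E[|S_3|] = Σ_m |m|·P(S_3=m) = 15/8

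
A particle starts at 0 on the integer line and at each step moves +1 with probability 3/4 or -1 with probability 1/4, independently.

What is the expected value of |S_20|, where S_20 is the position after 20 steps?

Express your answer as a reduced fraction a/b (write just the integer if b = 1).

S_20 takes values m ≡ 0 (mod 2) with |m| ≤ 20; P(S_20=m) = C(20,(20+m)/2) · (3/4)^((20+m)/2) · (1/4)^((20-m)/2).
Distribution: P(S=-20)=1/1099511627776, P(S=-18)=15/274877906944, P(S=-16)=855/549755813888, P(S=-14)=7695/274877906944, P(S=-12)=392445/1099511627776, P(S=-10)=235467/68719476736, P(S=-8)=3532005/137438953472, P(S=-6)=10596015/68719476736, P(S=-4)=413244585/549755813888, P(S=-2)=413244585/137438953472, P(S=0)=2727414261/274877906944, P(S=2)=3719201265/137438953472, P(S=4)=33472811385/549755813888, P(S=6)=7724494935/68719476736, P(S=8)=23173484805/137438953472, P(S=10)=13904090883/68719476736, P(S=12)=208561363245/1099511627776, P(S=14)=36804946455/274877906944, P(S=16)=36804946455/549755813888, P(S=18)=5811307335/274877906944, P(S=20)=3486784401/1099511627776
E[|S_20|] = Σ_m |m|·P(S_20=m) = 688595264765/68719476736

Answer: 688595264765/68719476736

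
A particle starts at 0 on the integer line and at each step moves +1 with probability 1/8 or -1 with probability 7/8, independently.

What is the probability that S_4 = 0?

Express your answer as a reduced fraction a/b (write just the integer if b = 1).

Answer: 147/2048

Derivation:
To be at 0 after 4 steps: need exactly 2 steps of +1 and 2 of -1.
Number of such sequences: C(4,2) = 6
Each has probability (1/8)^2 · (7/8)^2 = 49/4096
P = 6 · 49/4096 = 147/2048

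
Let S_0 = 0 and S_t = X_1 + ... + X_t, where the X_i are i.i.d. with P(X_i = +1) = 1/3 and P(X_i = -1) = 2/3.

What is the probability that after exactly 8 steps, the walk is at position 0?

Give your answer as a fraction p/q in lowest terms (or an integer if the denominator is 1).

To be at 0 after 8 steps: need exactly 4 steps of +1 and 4 of -1.
Number of such sequences: C(8,4) = 70
Each has probability (1/3)^4 · (2/3)^4 = 16/6561
P = 70 · 16/6561 = 1120/6561

Answer: 1120/6561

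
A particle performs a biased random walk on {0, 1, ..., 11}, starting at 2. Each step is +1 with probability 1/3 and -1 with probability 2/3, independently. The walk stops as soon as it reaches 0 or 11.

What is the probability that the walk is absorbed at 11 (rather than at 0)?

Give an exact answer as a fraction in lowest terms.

Answer: 3/2047

Derivation:
Biased walk: p = 1/3, q = 2/3, r = q/p = 2
Gambler's ruin: P(hit 11 before 0 | start at 2) = (1 - r^a)/(1 - r^N)
r^2 = 4; r^11 = 2048
P = (1 - 4) / (1 - 2048) = -3 / -2047 = 3/2047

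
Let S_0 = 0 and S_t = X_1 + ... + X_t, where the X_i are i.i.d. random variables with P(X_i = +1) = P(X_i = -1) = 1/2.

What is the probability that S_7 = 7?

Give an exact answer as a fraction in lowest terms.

To reach position 7 after 7 steps: need 7 steps of +1 and 0 of -1.
Favorable paths: C(7,7) = 1
Total paths: 2^7 = 128
P = 1/128 = 1/128

Answer: 1/128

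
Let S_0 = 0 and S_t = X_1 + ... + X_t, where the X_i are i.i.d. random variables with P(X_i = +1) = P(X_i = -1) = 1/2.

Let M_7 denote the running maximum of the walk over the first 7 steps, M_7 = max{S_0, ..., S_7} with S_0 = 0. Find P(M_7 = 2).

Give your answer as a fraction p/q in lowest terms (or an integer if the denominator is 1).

Let M_7 = max(S_0,...,S_7). Use the reflection principle: for j ≥ 1, #{paths with M_7 ≥ j} = #{S_7 ≥ j} + #{S_7 ≥ j+1}.
By reflection, #{M_7 ≥ 2} = #{S_7 ≥ 2} + #{S_7 ≥ 3} = 29 + 29 = 58.
#{M_7 ≥ 3} = #{S_7 ≥ 3} + #{S_7 ≥ 4} = 29 + 8 = 37.
#{M_7 = 2} = 58 - 37 = 21.
P(M_7 = 2) = 21/128 = 21/128

Answer: 21/128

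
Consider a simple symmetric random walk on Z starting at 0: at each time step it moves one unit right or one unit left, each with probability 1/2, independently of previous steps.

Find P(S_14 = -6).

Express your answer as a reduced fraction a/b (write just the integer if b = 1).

Answer: 1001/16384

Derivation:
To reach position -6 after 14 steps: need 4 steps of +1 and 10 of -1.
Favorable paths: C(14,4) = 1001
Total paths: 2^14 = 16384
P = 1001/16384 = 1001/16384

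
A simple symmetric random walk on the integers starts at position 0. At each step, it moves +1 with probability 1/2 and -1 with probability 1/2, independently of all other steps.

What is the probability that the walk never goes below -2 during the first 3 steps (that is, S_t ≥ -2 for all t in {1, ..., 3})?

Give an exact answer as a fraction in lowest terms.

Answer: 7/8

Derivation:
Let f(t,s) = #length-t paths at position s with S_1..S_t all ≥ -2.
f(t,s) = f(t-1,s-1) + f(t-1,s+1) for s ≥ -2; f(t,s) = 0 for s < -2.
t=0: f(0,0)=1
t=1: f(1,-1)=1 f(1,1)=1
t=2: f(2,-2)=1 f(2,0)=2 f(2,2)=1
t=3: f(3,-1)=3 f(3,1)=3 f(3,3)=1
Σ_s f(3,s) = 7
P = 7/8 = 7/8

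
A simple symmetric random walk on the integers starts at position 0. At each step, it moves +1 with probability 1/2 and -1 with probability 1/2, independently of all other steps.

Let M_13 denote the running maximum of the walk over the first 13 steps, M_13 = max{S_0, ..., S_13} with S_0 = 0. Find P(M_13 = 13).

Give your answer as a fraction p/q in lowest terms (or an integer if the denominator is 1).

Answer: 1/8192

Derivation:
Let M_13 = max(S_0,...,S_13). Use the reflection principle: for j ≥ 1, #{paths with M_13 ≥ j} = #{S_13 ≥ j} + #{S_13 ≥ j+1}.
By reflection, #{M_13 ≥ 13} = #{S_13 ≥ 13} + #{S_13 ≥ 14} = 1 + 0 = 1.
#{M_13 ≥ 14} = #{S_13 ≥ 14} + #{S_13 ≥ 15} = 0 + 0 = 0.
#{M_13 = 13} = 1 - 0 = 1.
P(M_13 = 13) = 1/8192 = 1/8192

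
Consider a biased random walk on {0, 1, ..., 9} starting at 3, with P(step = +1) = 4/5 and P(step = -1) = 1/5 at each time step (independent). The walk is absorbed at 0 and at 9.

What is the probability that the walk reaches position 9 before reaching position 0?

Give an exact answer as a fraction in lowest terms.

Biased walk: p = 4/5, q = 1/5, r = q/p = 1/4
Gambler's ruin: P(hit 9 before 0 | start at 3) = (1 - r^a)/(1 - r^N)
r^3 = 1/64; r^9 = 1/262144
P = (1 - 1/64) / (1 - 1/262144) = 63/64 / 262143/262144 = 4096/4161

Answer: 4096/4161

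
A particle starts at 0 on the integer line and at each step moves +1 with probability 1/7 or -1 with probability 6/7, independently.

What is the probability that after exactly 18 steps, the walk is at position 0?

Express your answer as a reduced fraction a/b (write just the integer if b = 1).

To be at 0 after 18 steps: need exactly 9 steps of +1 and 9 of -1.
Number of such sequences: C(18,9) = 48620
Each has probability (1/7)^9 · (6/7)^9 = 10077696/1628413597910449
P = 48620 · 10077696/1628413597910449 = 489977579520/1628413597910449

Answer: 489977579520/1628413597910449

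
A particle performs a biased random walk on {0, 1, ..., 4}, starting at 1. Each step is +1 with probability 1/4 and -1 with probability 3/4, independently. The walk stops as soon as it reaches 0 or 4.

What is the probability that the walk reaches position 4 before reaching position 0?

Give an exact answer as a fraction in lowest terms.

Biased walk: p = 1/4, q = 3/4, r = q/p = 3
Gambler's ruin: P(hit 4 before 0 | start at 1) = (1 - r^a)/(1 - r^N)
r^1 = 3; r^4 = 81
P = (1 - 3) / (1 - 81) = -2 / -80 = 1/40

Answer: 1/40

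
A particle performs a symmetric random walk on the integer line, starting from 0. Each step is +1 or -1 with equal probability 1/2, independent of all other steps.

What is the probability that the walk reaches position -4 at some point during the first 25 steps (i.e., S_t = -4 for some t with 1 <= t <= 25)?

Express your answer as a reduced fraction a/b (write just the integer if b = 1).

Count via complement. Let g(t,s) = #length-t paths at position s with S_1..S_t all ≠ -4.
g(t,s) = g(t-1,s-1) + g(t-1,s+1) for s ≠ -4; g(t,-4) = 0.
t=0: g(0,0)=1
t=1: g(1,-1)=1 g(1,1)=1
t=2: g(2,-2)=1 g(2,0)=2 g(2,2)=1
t=3: g(3,-3)=1 g(3,-1)=3 g(3,1)=3 g(3,3)=1
t=4: g(4,-2)=4 g(4,0)=6 g(4,2)=4 g(4,4)=1
t=5: g(5,-3)=4 g(5,-1)=10 g(5,1)=10 g(5,3)=5 g(5,5)=1
t=6: g(6,-2)=14 g(6,0)=20 g(6,2)=15 g(6,4)=6 g(6,6)=1
t=7: g(7,-3)=14 g(7,-1)=34 g(7,1)=35 g(7,3)=21 g(7,5)=7 g(7,7)=1
t=8: g(8,-2)=48 g(8,0)=69 g(8,2)=56 g(8,4)=28 g(8,6)=8 g(8,8)=1
t=9: g(9,-3)=48 g(9,-1)=117 g(9,1)=125 g(9,3)=84 g(9,5)=36 g(9,7)=9 g(9,9)=1
t=10: g(10,-2)=165 g(10,0)=242 g(10,2)=209 g(10,4)=120 g(10,6)=45 g(10,8)=10 g(10,10)=1
t=11: g(11,-3)=165 g(11,-1)=407 g(11,1)=451 g(11,3)=329 g(11,5)=165 g(11,7)=55 g(11,9)=11 g(11,11)=1
t=12: g(12,-2)=572 g(12,0)=858 g(12,2)=780 g(12,4)=494 g(12,6)=220 g(12,8)=66 g(12,10)=12 g(12,12)=1
t=13: g(13,-3)=572 g(13,-1)=1430 g(13,1)=1638 g(13,3)=1274 g(13,5)=714 g(13,7)=286 g(13,9)=78 g(13,11)=13 g(13,13)=1
t=14: g(14,-2)=2002 g(14,0)=3068 g(14,2)=2912 g(14,4)=1988 g(14,6)=1000 g(14,8)=364 g(14,10)=91 g(14,12)=14 g(14,14)=1
t=15: g(15,-3)=2002 g(15,-1)=5070 g(15,1)=5980 g(15,3)=4900 g(15,5)=2988 g(15,7)=1364 g(15,9)=455 g(15,11)=105 g(15,13)=15 g(15,15)=1
t=16: g(16,-2)=7072 g(16,0)=11050 g(16,2)=10880 g(16,4)=7888 g(16,6)=4352 g(16,8)=1819 g(16,10)=560 g(16,12)=120 g(16,14)=16 g(16,16)=1
t=17: g(17,-3)=7072 g(17,-1)=18122 g(17,1)=21930 g(17,3)=18768 g(17,5)=12240 g(17,7)=6171 g(17,9)=2379 g(17,11)=680 g(17,13)=136 g(17,15)=17 g(17,17)=1
t=18: g(18,-2)=25194 g(18,0)=40052 g(18,2)=40698 g(18,4)=31008 g(18,6)=18411 g(18,8)=8550 g(18,10)=3059 g(18,12)=816 g(18,14)=153 g(18,16)=18 g(18,18)=1
t=19: g(19,-3)=25194 g(19,-1)=65246 g(19,1)=80750 g(19,3)=71706 g(19,5)=49419 g(19,7)=26961 g(19,9)=11609 g(19,11)=3875 g(19,13)=969 g(19,15)=171 g(19,17)=19 g(19,19)=1
t=20: g(20,-2)=90440 g(20,0)=145996 g(20,2)=152456 g(20,4)=121125 g(20,6)=76380 g(20,8)=38570 g(20,10)=15484 g(20,12)=4844 g(20,14)=1140 g(20,16)=190 g(20,18)=20 g(20,20)=1
t=21: g(21,-3)=90440 g(21,-1)=236436 g(21,1)=298452 g(21,3)=273581 g(21,5)=197505 g(21,7)=114950 g(21,9)=54054 g(21,11)=20328 g(21,13)=5984 g(21,15)=1330 g(21,17)=210 g(21,19)=21 g(21,21)=1
t=22: g(22,-2)=326876 g(22,0)=534888 g(22,2)=572033 g(22,4)=471086 g(22,6)=312455 g(22,8)=169004 g(22,10)=74382 g(22,12)=26312 g(22,14)=7314 g(22,16)=1540 g(22,18)=231 g(22,20)=22 g(22,22)=1
t=23: g(23,-3)=326876 g(23,-1)=861764 g(23,1)=1106921 g(23,3)=1043119 g(23,5)=783541 g(23,7)=481459 g(23,9)=243386 g(23,11)=100694 g(23,13)=33626 g(23,15)=8854 g(23,17)=1771 g(23,19)=253 g(23,21)=23 g(23,23)=1
t=24: g(24,-2)=1188640 g(24,0)=1968685 g(24,2)=2150040 g(24,4)=1826660 g(24,6)=1265000 g(24,8)=724845 g(24,10)=344080 g(24,12)=134320 g(24,14)=42480 g(24,16)=10625 g(24,18)=2024 g(24,20)=276 g(24,22)=24 g(24,24)=1
t=25: g(25,-3)=1188640 g(25,-1)=3157325 g(25,1)=4118725 g(25,3)=3976700 g(25,5)=3091660 g(25,7)=1989845 g(25,9)=1068925 g(25,11)=478400 g(25,13)=176800 g(25,15)=53105 g(25,17)=12649 g(25,19)=2300 g(25,21)=300 g(25,23)=25 g(25,25)=1
Paths never hitting -4: Σ_s g(25,s) = 19315400
Paths hitting -4: 2^25 - 19315400 = 14239032
P = 14239032/33554432 = 1779879/4194304

Answer: 1779879/4194304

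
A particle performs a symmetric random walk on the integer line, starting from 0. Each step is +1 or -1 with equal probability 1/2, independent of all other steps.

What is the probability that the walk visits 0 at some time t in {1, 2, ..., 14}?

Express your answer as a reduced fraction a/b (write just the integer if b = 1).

Count via complement. Let g(t,s) = #length-t paths at position s with S_1..S_t all ≠ 0.
g(t,s) = g(t-1,s-1) + g(t-1,s+1) for s ≠ 0; g(t,0) = 0.
t=0: g(0,0)=1
t=1: g(1,-1)=1 g(1,1)=1
t=2: g(2,-2)=1 g(2,2)=1
t=3: g(3,-3)=1 g(3,-1)=1 g(3,1)=1 g(3,3)=1
t=4: g(4,-4)=1 g(4,-2)=2 g(4,2)=2 g(4,4)=1
t=5: g(5,-5)=1 g(5,-3)=3 g(5,-1)=2 g(5,1)=2 g(5,3)=3 g(5,5)=1
t=6: g(6,-6)=1 g(6,-4)=4 g(6,-2)=5 g(6,2)=5 g(6,4)=4 g(6,6)=1
t=7: g(7,-7)=1 g(7,-5)=5 g(7,-3)=9 g(7,-1)=5 g(7,1)=5 g(7,3)=9 g(7,5)=5 g(7,7)=1
t=8: g(8,-8)=1 g(8,-6)=6 g(8,-4)=14 g(8,-2)=14 g(8,2)=14 g(8,4)=14 g(8,6)=6 g(8,8)=1
t=9: g(9,-9)=1 g(9,-7)=7 g(9,-5)=20 g(9,-3)=28 g(9,-1)=14 g(9,1)=14 g(9,3)=28 g(9,5)=20 g(9,7)=7 g(9,9)=1
t=10: g(10,-10)=1 g(10,-8)=8 g(10,-6)=27 g(10,-4)=48 g(10,-2)=42 g(10,2)=42 g(10,4)=48 g(10,6)=27 g(10,8)=8 g(10,10)=1
t=11: g(11,-11)=1 g(11,-9)=9 g(11,-7)=35 g(11,-5)=75 g(11,-3)=90 g(11,-1)=42 g(11,1)=42 g(11,3)=90 g(11,5)=75 g(11,7)=35 g(11,9)=9 g(11,11)=1
t=12: g(12,-12)=1 g(12,-10)=10 g(12,-8)=44 g(12,-6)=110 g(12,-4)=165 g(12,-2)=132 g(12,2)=132 g(12,4)=165 g(12,6)=110 g(12,8)=44 g(12,10)=10 g(12,12)=1
t=13: g(13,-13)=1 g(13,-11)=11 g(13,-9)=54 g(13,-7)=154 g(13,-5)=275 g(13,-3)=297 g(13,-1)=132 g(13,1)=132 g(13,3)=297 g(13,5)=275 g(13,7)=154 g(13,9)=54 g(13,11)=11 g(13,13)=1
t=14: g(14,-14)=1 g(14,-12)=12 g(14,-10)=65 g(14,-8)=208 g(14,-6)=429 g(14,-4)=572 g(14,-2)=429 g(14,2)=429 g(14,4)=572 g(14,6)=429 g(14,8)=208 g(14,10)=65 g(14,12)=12 g(14,14)=1
Paths never hitting 0: Σ_s g(14,s) = 3432
Paths hitting 0: 2^14 - 3432 = 12952
P = 12952/16384 = 1619/2048

Answer: 1619/2048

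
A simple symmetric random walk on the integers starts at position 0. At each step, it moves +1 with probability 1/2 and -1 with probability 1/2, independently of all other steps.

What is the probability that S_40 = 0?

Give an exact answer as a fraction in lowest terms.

Answer: 34461632205/274877906944

Derivation:
To return to 0 after 40 steps: need exactly 20 steps of +1 and 20 of -1.
Favorable paths: C(40,20) = 137846528820
Total paths: 2^40 = 1099511627776
P = 137846528820/1099511627776 = 34461632205/274877906944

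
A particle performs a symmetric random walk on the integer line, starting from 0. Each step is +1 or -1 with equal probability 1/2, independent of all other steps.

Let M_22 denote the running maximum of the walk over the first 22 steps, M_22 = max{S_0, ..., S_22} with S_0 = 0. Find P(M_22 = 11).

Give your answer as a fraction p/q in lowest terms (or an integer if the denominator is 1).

Let M_22 = max(S_0,...,S_22). Use the reflection principle: for j ≥ 1, #{paths with M_22 ≥ j} = #{S_22 ≥ j} + #{S_22 ≥ j+1}.
By reflection, #{M_22 ≥ 11} = #{S_22 ≥ 11} + #{S_22 ≥ 12} = 35443 + 35443 = 70886.
#{M_22 ≥ 12} = #{S_22 ≥ 12} + #{S_22 ≥ 13} = 35443 + 9109 = 44552.
#{M_22 = 11} = 70886 - 44552 = 26334.
P(M_22 = 11) = 26334/4194304 = 13167/2097152

Answer: 13167/2097152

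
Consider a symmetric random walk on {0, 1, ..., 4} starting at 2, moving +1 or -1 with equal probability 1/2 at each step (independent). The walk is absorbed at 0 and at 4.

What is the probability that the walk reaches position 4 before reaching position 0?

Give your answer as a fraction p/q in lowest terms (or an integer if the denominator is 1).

Answer: 1/2

Derivation:
Symmetric walk (p = 1/2): the harmonic-function argument gives P(hit 4 before 0 | start at 2) = a/N.
P = 2/4 = 1/2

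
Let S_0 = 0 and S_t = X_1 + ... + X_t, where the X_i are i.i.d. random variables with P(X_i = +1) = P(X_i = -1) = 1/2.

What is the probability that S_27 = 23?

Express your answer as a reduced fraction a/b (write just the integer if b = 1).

To reach position 23 after 27 steps: need 25 steps of +1 and 2 of -1.
Favorable paths: C(27,25) = 351
Total paths: 2^27 = 134217728
P = 351/134217728 = 351/134217728

Answer: 351/134217728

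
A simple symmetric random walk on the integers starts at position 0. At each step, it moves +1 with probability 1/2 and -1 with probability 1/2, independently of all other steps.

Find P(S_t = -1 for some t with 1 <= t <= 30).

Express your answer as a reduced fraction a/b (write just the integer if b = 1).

Count via complement. Let g(t,s) = #length-t paths at position s with S_1..S_t all ≠ -1.
g(t,s) = g(t-1,s-1) + g(t-1,s+1) for s ≠ -1; g(t,-1) = 0.
t=0: g(0,0)=1
t=1: g(1,1)=1
t=2: g(2,0)=1 g(2,2)=1
t=3: g(3,1)=2 g(3,3)=1
t=4: g(4,0)=2 g(4,2)=3 g(4,4)=1
t=5: g(5,1)=5 g(5,3)=4 g(5,5)=1
t=6: g(6,0)=5 g(6,2)=9 g(6,4)=5 g(6,6)=1
t=7: g(7,1)=14 g(7,3)=14 g(7,5)=6 g(7,7)=1
t=8: g(8,0)=14 g(8,2)=28 g(8,4)=20 g(8,6)=7 g(8,8)=1
t=9: g(9,1)=42 g(9,3)=48 g(9,5)=27 g(9,7)=8 g(9,9)=1
t=10: g(10,0)=42 g(10,2)=90 g(10,4)=75 g(10,6)=35 g(10,8)=9 g(10,10)=1
t=11: g(11,1)=132 g(11,3)=165 g(11,5)=110 g(11,7)=44 g(11,9)=10 g(11,11)=1
t=12: g(12,0)=132 g(12,2)=297 g(12,4)=275 g(12,6)=154 g(12,8)=54 g(12,10)=11 g(12,12)=1
t=13: g(13,1)=429 g(13,3)=572 g(13,5)=429 g(13,7)=208 g(13,9)=65 g(13,11)=12 g(13,13)=1
t=14: g(14,0)=429 g(14,2)=1001 g(14,4)=1001 g(14,6)=637 g(14,8)=273 g(14,10)=77 g(14,12)=13 g(14,14)=1
t=15: g(15,1)=1430 g(15,3)=2002 g(15,5)=1638 g(15,7)=910 g(15,9)=350 g(15,11)=90 g(15,13)=14 g(15,15)=1
t=16: g(16,0)=1430 g(16,2)=3432 g(16,4)=3640 g(16,6)=2548 g(16,8)=1260 g(16,10)=440 g(16,12)=104 g(16,14)=15 g(16,16)=1
t=17: g(17,1)=4862 g(17,3)=7072 g(17,5)=6188 g(17,7)=3808 g(17,9)=1700 g(17,11)=544 g(17,13)=119 g(17,15)=16 g(17,17)=1
t=18: g(18,0)=4862 g(18,2)=11934 g(18,4)=13260 g(18,6)=9996 g(18,8)=5508 g(18,10)=2244 g(18,12)=663 g(18,14)=135 g(18,16)=17 g(18,18)=1
t=19: g(19,1)=16796 g(19,3)=25194 g(19,5)=23256 g(19,7)=15504 g(19,9)=7752 g(19,11)=2907 g(19,13)=798 g(19,15)=152 g(19,17)=18 g(19,19)=1
t=20: g(20,0)=16796 g(20,2)=41990 g(20,4)=48450 g(20,6)=38760 g(20,8)=23256 g(20,10)=10659 g(20,12)=3705 g(20,14)=950 g(20,16)=170 g(20,18)=19 g(20,20)=1
t=21: g(21,1)=58786 g(21,3)=90440 g(21,5)=87210 g(21,7)=62016 g(21,9)=33915 g(21,11)=14364 g(21,13)=4655 g(21,15)=1120 g(21,17)=189 g(21,19)=20 g(21,21)=1
t=22: g(22,0)=58786 g(22,2)=149226 g(22,4)=177650 g(22,6)=149226 g(22,8)=95931 g(22,10)=48279 g(22,12)=19019 g(22,14)=5775 g(22,16)=1309 g(22,18)=209 g(22,20)=21 g(22,22)=1
t=23: g(23,1)=208012 g(23,3)=326876 g(23,5)=326876 g(23,7)=245157 g(23,9)=144210 g(23,11)=67298 g(23,13)=24794 g(23,15)=7084 g(23,17)=1518 g(23,19)=230 g(23,21)=22 g(23,23)=1
t=24: g(24,0)=208012 g(24,2)=534888 g(24,4)=653752 g(24,6)=572033 g(24,8)=389367 g(24,10)=211508 g(24,12)=92092 g(24,14)=31878 g(24,16)=8602 g(24,18)=1748 g(24,20)=252 g(24,22)=23 g(24,24)=1
t=25: g(25,1)=742900 g(25,3)=1188640 g(25,5)=1225785 g(25,7)=961400 g(25,9)=600875 g(25,11)=303600 g(25,13)=123970 g(25,15)=40480 g(25,17)=10350 g(25,19)=2000 g(25,21)=275 g(25,23)=24 g(25,25)=1
t=26: g(26,0)=742900 g(26,2)=1931540 g(26,4)=2414425 g(26,6)=2187185 g(26,8)=1562275 g(26,10)=904475 g(26,12)=427570 g(26,14)=164450 g(26,16)=50830 g(26,18)=12350 g(26,20)=2275 g(26,22)=299 g(26,24)=25 g(26,26)=1
t=27: g(27,1)=2674440 g(27,3)=4345965 g(27,5)=4601610 g(27,7)=3749460 g(27,9)=2466750 g(27,11)=1332045 g(27,13)=592020 g(27,15)=215280 g(27,17)=63180 g(27,19)=14625 g(27,21)=2574 g(27,23)=324 g(27,25)=26 g(27,27)=1
t=28: g(28,0)=2674440 g(28,2)=7020405 g(28,4)=8947575 g(28,6)=8351070 g(28,8)=6216210 g(28,10)=3798795 g(28,12)=1924065 g(28,14)=807300 g(28,16)=278460 g(28,18)=77805 g(28,20)=17199 g(28,22)=2898 g(28,24)=350 g(28,26)=27 g(28,28)=1
t=29: g(29,1)=9694845 g(29,3)=15967980 g(29,5)=17298645 g(29,7)=14567280 g(29,9)=10015005 g(29,11)=5722860 g(29,13)=2731365 g(29,15)=1085760 g(29,17)=356265 g(29,19)=95004 g(29,21)=20097 g(29,23)=3248 g(29,25)=377 g(29,27)=28 g(29,29)=1
t=30: g(30,0)=9694845 g(30,2)=25662825 g(30,4)=33266625 g(30,6)=31865925 g(30,8)=24582285 g(30,10)=15737865 g(30,12)=8454225 g(30,14)=3817125 g(30,16)=1442025 g(30,18)=451269 g(30,20)=115101 g(30,22)=23345 g(30,24)=3625 g(30,26)=405 g(30,28)=29 g(30,30)=1
Paths never hitting -1: Σ_s g(30,s) = 155117520
Paths hitting -1: 2^30 - 155117520 = 918624304
P = 918624304/1073741824 = 57414019/67108864

Answer: 57414019/67108864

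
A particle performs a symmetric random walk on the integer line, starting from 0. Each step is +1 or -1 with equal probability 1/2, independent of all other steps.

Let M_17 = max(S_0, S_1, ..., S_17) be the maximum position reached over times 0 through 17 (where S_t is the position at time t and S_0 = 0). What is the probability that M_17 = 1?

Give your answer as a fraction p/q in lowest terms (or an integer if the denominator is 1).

Answer: 12155/65536

Derivation:
Let M_17 = max(S_0,...,S_17). Use the reflection principle: for j ≥ 1, #{paths with M_17 ≥ j} = #{S_17 ≥ j} + #{S_17 ≥ j+1}.
By reflection, #{M_17 ≥ 1} = #{S_17 ≥ 1} + #{S_17 ≥ 2} = 65536 + 41226 = 106762.
#{M_17 ≥ 2} = #{S_17 ≥ 2} + #{S_17 ≥ 3} = 41226 + 41226 = 82452.
#{M_17 = 1} = 106762 - 82452 = 24310.
P(M_17 = 1) = 24310/131072 = 12155/65536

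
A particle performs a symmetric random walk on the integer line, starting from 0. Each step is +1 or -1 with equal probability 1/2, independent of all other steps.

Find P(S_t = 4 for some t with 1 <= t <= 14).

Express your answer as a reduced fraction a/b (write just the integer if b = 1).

Count via complement. Let g(t,s) = #length-t paths at position s with S_1..S_t all ≠ 4.
g(t,s) = g(t-1,s-1) + g(t-1,s+1) for s ≠ 4; g(t,4) = 0.
t=0: g(0,0)=1
t=1: g(1,-1)=1 g(1,1)=1
t=2: g(2,-2)=1 g(2,0)=2 g(2,2)=1
t=3: g(3,-3)=1 g(3,-1)=3 g(3,1)=3 g(3,3)=1
t=4: g(4,-4)=1 g(4,-2)=4 g(4,0)=6 g(4,2)=4
t=5: g(5,-5)=1 g(5,-3)=5 g(5,-1)=10 g(5,1)=10 g(5,3)=4
t=6: g(6,-6)=1 g(6,-4)=6 g(6,-2)=15 g(6,0)=20 g(6,2)=14
t=7: g(7,-7)=1 g(7,-5)=7 g(7,-3)=21 g(7,-1)=35 g(7,1)=34 g(7,3)=14
t=8: g(8,-8)=1 g(8,-6)=8 g(8,-4)=28 g(8,-2)=56 g(8,0)=69 g(8,2)=48
t=9: g(9,-9)=1 g(9,-7)=9 g(9,-5)=36 g(9,-3)=84 g(9,-1)=125 g(9,1)=117 g(9,3)=48
t=10: g(10,-10)=1 g(10,-8)=10 g(10,-6)=45 g(10,-4)=120 g(10,-2)=209 g(10,0)=242 g(10,2)=165
t=11: g(11,-11)=1 g(11,-9)=11 g(11,-7)=55 g(11,-5)=165 g(11,-3)=329 g(11,-1)=451 g(11,1)=407 g(11,3)=165
t=12: g(12,-12)=1 g(12,-10)=12 g(12,-8)=66 g(12,-6)=220 g(12,-4)=494 g(12,-2)=780 g(12,0)=858 g(12,2)=572
t=13: g(13,-13)=1 g(13,-11)=13 g(13,-9)=78 g(13,-7)=286 g(13,-5)=714 g(13,-3)=1274 g(13,-1)=1638 g(13,1)=1430 g(13,3)=572
t=14: g(14,-14)=1 g(14,-12)=14 g(14,-10)=91 g(14,-8)=364 g(14,-6)=1000 g(14,-4)=1988 g(14,-2)=2912 g(14,0)=3068 g(14,2)=2002
Paths never hitting 4: Σ_s g(14,s) = 11440
Paths hitting 4: 2^14 - 11440 = 4944
P = 4944/16384 = 309/1024

Answer: 309/1024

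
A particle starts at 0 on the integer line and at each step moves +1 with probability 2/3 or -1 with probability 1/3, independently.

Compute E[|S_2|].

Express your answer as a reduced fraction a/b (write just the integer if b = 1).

S_2 takes values m ≡ 0 (mod 2) with |m| ≤ 2; P(S_2=m) = C(2,(2+m)/2) · (2/3)^((2+m)/2) · (1/3)^((2-m)/2).
Distribution: P(S=-2)=1/9, P(S=0)=4/9, P(S=2)=4/9
E[|S_2|] = Σ_m |m|·P(S_2=m) = 10/9

Answer: 10/9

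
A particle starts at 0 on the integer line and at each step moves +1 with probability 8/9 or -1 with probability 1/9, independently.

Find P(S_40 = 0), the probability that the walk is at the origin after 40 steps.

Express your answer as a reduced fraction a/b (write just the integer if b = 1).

To be at 0 after 40 steps: need exactly 20 steps of +1 and 20 of -1.
Number of such sequences: C(40,20) = 137846528820
Each has probability (8/9)^20 · (1/9)^20 = 1152921504606846976/147808829414345923316083210206383297601
P = 137846528820 · 1152921504606846976/147808829414345923316083210206383297601 = 17658469712442832716279316480/16423203268260658146231467800709255289

Answer: 17658469712442832716279316480/16423203268260658146231467800709255289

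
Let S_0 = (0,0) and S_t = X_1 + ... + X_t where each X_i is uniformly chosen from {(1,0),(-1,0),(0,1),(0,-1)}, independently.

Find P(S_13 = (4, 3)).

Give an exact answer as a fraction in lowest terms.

Let h be the number of horizontal steps (so 13-h are vertical). To end at (4,3) need (h+4)/2 right-steps and ((13-h)+3)/2 up-steps.
Sum over h with 4 ≤ h ≤ 10, h ≡ 0 (mod 2), 13-h ≡ 1 (mod 2):
h=4: C(13,4)·C(4,4)·C(9,6) = 715·1·84 = 60060
h=6: C(13,6)·C(6,5)·C(7,5) = 1716·6·21 = 216216
h=8: C(13,8)·C(8,6)·C(5,4) = 1287·28·5 = 180180
h=10: C(13,10)·C(10,7)·C(3,3) = 286·120·1 = 34320
Total favorable: 490776
Total paths: 4^13 = 67108864
P = 490776/67108864 = 61347/8388608

Answer: 61347/8388608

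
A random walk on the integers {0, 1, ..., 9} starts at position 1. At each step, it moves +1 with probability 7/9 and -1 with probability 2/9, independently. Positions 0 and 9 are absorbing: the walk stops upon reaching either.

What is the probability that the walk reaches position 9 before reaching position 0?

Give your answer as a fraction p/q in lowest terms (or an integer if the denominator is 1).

Biased walk: p = 7/9, q = 2/9, r = q/p = 2/7
Gambler's ruin: P(hit 9 before 0 | start at 1) = (1 - r^a)/(1 - r^N)
r^1 = 2/7; r^9 = 512/40353607
P = (1 - 2/7) / (1 - 512/40353607) = 5/7 / 40353095/40353607 = 5764801/8070619

Answer: 5764801/8070619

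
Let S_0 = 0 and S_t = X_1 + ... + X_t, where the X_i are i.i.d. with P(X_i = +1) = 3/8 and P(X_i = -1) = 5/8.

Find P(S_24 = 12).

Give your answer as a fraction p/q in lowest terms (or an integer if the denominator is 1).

Answer: 203692375536890625/1180591620717411303424

Derivation:
To reach position 12 after 24 steps: need 18 steps of +1 and 6 steps of -1.
Number of such sequences: C(24,18) = 134596
Each has probability (3/8)^18 · (5/8)^6 = 6053445140625/4722366482869645213696
P = 134596 · 6053445140625/4722366482869645213696 = 203692375536890625/1180591620717411303424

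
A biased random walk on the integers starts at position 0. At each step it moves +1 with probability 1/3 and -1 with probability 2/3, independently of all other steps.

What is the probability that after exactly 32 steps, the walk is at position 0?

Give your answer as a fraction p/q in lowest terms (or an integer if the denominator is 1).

To be at 0 after 32 steps: need exactly 16 steps of +1 and 16 of -1.
Number of such sequences: C(32,16) = 601080390
Each has probability (1/3)^16 · (2/3)^16 = 65536/1853020188851841
P = 601080390 · 65536/1853020188851841 = 4376933826560/205891132094649

Answer: 4376933826560/205891132094649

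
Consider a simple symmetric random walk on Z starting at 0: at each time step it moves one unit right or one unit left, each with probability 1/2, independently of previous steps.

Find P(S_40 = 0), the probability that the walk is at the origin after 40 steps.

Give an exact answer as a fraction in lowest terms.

Answer: 34461632205/274877906944

Derivation:
To return to 0 after 40 steps: need exactly 20 steps of +1 and 20 of -1.
Favorable paths: C(40,20) = 137846528820
Total paths: 2^40 = 1099511627776
P = 137846528820/1099511627776 = 34461632205/274877906944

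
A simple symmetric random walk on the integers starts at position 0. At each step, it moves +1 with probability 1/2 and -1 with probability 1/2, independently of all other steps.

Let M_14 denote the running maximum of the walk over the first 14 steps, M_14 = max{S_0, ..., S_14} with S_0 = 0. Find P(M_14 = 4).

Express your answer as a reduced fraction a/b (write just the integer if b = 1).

Answer: 1001/8192

Derivation:
Let M_14 = max(S_0,...,S_14). Use the reflection principle: for j ≥ 1, #{paths with M_14 ≥ j} = #{S_14 ≥ j} + #{S_14 ≥ j+1}.
By reflection, #{M_14 ≥ 4} = #{S_14 ≥ 4} + #{S_14 ≥ 5} = 3473 + 1471 = 4944.
#{M_14 ≥ 5} = #{S_14 ≥ 5} + #{S_14 ≥ 6} = 1471 + 1471 = 2942.
#{M_14 = 4} = 4944 - 2942 = 2002.
P(M_14 = 4) = 2002/16384 = 1001/8192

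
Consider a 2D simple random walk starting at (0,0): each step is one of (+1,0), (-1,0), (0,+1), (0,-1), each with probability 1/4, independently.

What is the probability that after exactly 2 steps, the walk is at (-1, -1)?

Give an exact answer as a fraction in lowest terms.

Answer: 1/8

Derivation:
Let h be the number of horizontal steps (so 2-h are vertical). To end at (-1,-1) need (h-1)/2 right-steps and ((2-h)-1)/2 up-steps.
Sum over h with 1 ≤ h ≤ 1, h ≡ 1 (mod 2), 2-h ≡ 1 (mod 2):
h=1: C(2,1)·C(1,0)·C(1,0) = 2·1·1 = 2
Total favorable: 2
Total paths: 4^2 = 16
P = 2/16 = 1/8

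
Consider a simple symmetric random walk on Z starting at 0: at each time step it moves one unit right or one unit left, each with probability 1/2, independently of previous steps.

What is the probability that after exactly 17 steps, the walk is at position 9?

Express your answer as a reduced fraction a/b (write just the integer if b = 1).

To reach position 9 after 17 steps: need 13 steps of +1 and 4 of -1.
Favorable paths: C(17,13) = 2380
Total paths: 2^17 = 131072
P = 2380/131072 = 595/32768

Answer: 595/32768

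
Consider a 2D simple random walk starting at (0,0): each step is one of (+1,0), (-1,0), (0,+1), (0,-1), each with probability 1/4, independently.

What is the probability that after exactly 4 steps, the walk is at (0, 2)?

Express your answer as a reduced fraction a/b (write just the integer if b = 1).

Let h be the number of horizontal steps (so 4-h are vertical). To end at (0,2) need (h+0)/2 right-steps and ((4-h)+2)/2 up-steps.
Sum over h with 0 ≤ h ≤ 2, h ≡ 0 (mod 2), 4-h ≡ 0 (mod 2):
h=0: C(4,0)·C(0,0)·C(4,3) = 1·1·4 = 4
h=2: C(4,2)·C(2,1)·C(2,2) = 6·2·1 = 12
Total favorable: 16
Total paths: 4^4 = 256
P = 16/256 = 1/16

Answer: 1/16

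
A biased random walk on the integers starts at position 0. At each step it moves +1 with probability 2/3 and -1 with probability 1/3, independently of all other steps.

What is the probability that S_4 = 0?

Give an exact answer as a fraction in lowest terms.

To be at 0 after 4 steps: need exactly 2 steps of +1 and 2 of -1.
Number of such sequences: C(4,2) = 6
Each has probability (2/3)^2 · (1/3)^2 = 4/81
P = 6 · 4/81 = 8/27

Answer: 8/27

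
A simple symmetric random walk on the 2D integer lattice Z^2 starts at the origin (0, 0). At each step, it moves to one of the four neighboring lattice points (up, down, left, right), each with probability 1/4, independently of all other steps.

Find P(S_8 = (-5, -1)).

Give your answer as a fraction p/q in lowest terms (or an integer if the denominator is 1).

Answer: 7/2048

Derivation:
Let h be the number of horizontal steps (so 8-h are vertical). To end at (-5,-1) need (h-5)/2 right-steps and ((8-h)-1)/2 up-steps.
Sum over h with 5 ≤ h ≤ 7, h ≡ 1 (mod 2), 8-h ≡ 1 (mod 2):
h=5: C(8,5)·C(5,0)·C(3,1) = 56·1·3 = 168
h=7: C(8,7)·C(7,1)·C(1,0) = 8·7·1 = 56
Total favorable: 224
Total paths: 4^8 = 65536
P = 224/65536 = 7/2048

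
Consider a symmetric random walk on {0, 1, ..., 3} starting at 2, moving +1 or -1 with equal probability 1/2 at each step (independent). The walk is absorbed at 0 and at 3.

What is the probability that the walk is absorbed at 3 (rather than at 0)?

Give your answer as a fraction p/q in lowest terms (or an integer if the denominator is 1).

Answer: 2/3

Derivation:
Symmetric walk (p = 1/2): the harmonic-function argument gives P(hit 3 before 0 | start at 2) = a/N.
P = 2/3 = 2/3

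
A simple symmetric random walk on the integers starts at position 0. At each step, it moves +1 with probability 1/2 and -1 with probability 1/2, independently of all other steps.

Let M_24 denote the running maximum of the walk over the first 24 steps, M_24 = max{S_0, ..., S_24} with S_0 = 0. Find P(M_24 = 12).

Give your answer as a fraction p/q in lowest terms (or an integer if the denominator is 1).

Answer: 33649/4194304

Derivation:
Let M_24 = max(S_0,...,S_24). Use the reflection principle: for j ≥ 1, #{paths with M_24 ≥ j} = #{S_24 ≥ j} + #{S_24 ≥ j+1}.
By reflection, #{M_24 ≥ 12} = #{S_24 ≥ 12} + #{S_24 ≥ 13} = 190051 + 55455 = 245506.
#{M_24 ≥ 13} = #{S_24 ≥ 13} + #{S_24 ≥ 14} = 55455 + 55455 = 110910.
#{M_24 = 12} = 245506 - 110910 = 134596.
P(M_24 = 12) = 134596/16777216 = 33649/4194304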